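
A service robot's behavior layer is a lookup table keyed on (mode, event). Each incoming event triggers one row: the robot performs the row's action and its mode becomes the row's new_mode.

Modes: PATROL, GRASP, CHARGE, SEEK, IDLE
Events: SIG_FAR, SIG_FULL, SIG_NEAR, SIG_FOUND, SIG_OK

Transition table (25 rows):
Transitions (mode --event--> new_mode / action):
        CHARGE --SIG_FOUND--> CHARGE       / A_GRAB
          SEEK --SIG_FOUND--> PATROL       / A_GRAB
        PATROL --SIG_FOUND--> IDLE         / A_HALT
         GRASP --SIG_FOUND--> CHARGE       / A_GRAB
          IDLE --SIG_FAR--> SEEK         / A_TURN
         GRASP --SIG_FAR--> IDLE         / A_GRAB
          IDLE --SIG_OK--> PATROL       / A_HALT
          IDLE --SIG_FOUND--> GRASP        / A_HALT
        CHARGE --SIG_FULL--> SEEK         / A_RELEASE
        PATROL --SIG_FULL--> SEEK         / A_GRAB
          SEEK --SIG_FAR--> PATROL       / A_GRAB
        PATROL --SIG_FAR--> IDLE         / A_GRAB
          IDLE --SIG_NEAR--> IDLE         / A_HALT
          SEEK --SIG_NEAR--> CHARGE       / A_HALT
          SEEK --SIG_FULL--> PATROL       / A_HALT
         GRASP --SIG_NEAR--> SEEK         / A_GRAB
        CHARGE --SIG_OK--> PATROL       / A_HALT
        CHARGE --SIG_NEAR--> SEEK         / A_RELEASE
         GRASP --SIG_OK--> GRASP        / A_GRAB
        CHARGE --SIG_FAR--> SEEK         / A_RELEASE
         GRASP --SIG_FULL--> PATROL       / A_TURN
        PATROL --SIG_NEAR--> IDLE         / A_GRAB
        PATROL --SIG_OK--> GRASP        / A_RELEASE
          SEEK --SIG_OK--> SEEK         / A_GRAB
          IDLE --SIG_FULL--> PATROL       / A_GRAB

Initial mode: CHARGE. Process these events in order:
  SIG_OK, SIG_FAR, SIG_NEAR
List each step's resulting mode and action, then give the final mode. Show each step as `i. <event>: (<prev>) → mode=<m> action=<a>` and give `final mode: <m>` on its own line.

final mode: IDLE

1. SIG_OK: (CHARGE) → mode=PATROL action=A_HALT
2. SIG_FAR: (PATROL) → mode=IDLE action=A_GRAB
3. SIG_NEAR: (IDLE) → mode=IDLE action=A_HALT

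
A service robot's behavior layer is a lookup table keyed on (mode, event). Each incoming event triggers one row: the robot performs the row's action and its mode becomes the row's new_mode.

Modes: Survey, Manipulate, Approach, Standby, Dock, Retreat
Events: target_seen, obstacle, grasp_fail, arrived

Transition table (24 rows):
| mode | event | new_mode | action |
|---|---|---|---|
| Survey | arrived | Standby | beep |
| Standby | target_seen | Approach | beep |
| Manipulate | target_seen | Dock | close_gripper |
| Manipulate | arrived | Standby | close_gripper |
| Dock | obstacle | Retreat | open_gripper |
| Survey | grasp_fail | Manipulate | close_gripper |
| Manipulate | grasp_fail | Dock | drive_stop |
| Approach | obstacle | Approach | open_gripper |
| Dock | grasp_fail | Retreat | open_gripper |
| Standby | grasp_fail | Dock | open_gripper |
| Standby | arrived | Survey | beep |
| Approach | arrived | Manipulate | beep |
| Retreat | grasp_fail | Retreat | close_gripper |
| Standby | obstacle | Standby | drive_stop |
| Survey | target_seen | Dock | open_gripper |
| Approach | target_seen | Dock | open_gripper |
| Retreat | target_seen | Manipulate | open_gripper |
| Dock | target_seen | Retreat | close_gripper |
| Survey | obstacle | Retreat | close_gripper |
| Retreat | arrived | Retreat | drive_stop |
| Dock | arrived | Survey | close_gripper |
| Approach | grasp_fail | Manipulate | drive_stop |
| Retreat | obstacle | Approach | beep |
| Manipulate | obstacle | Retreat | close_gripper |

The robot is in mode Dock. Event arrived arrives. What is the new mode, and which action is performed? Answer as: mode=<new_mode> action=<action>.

mode=Survey action=close_gripper

current mode = Dock; filter table to that mode:
  (Dock, obstacle) → (Retreat, open_gripper)
  (Dock, grasp_fail) → (Retreat, open_gripper)
  (Dock, target_seen) → (Retreat, close_gripper)
  (Dock, arrived) → (Survey, close_gripper)  ← event matches
event = arrived selects (Survey, close_gripper)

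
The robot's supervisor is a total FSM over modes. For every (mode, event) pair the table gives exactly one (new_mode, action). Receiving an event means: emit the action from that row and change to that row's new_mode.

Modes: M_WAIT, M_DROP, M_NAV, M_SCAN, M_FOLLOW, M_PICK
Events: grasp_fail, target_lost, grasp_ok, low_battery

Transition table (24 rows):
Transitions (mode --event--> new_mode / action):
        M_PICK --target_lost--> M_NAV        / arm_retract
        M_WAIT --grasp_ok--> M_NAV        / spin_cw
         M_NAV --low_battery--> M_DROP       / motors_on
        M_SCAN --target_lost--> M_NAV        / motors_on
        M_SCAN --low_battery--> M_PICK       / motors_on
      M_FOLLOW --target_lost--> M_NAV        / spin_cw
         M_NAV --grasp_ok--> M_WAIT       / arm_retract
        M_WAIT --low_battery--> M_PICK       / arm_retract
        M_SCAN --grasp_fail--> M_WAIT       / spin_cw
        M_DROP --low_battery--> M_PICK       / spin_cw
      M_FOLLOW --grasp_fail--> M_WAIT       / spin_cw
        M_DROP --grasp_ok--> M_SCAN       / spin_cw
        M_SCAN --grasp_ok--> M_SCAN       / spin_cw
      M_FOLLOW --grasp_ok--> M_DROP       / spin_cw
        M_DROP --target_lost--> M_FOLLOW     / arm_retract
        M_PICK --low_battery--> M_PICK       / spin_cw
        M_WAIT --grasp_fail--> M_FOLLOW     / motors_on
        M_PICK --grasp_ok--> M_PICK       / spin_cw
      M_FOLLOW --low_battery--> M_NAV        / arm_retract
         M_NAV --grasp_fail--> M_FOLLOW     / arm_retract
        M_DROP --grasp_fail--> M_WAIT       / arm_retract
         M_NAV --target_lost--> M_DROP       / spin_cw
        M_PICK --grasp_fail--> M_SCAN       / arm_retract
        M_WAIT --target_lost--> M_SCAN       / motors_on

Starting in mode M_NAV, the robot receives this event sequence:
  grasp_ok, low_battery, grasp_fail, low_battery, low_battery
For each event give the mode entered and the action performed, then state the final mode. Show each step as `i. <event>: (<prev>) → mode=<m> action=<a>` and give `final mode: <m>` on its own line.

final mode: M_PICK

1. grasp_ok: (M_NAV) → mode=M_WAIT action=arm_retract
2. low_battery: (M_WAIT) → mode=M_PICK action=arm_retract
3. grasp_fail: (M_PICK) → mode=M_SCAN action=arm_retract
4. low_battery: (M_SCAN) → mode=M_PICK action=motors_on
5. low_battery: (M_PICK) → mode=M_PICK action=spin_cw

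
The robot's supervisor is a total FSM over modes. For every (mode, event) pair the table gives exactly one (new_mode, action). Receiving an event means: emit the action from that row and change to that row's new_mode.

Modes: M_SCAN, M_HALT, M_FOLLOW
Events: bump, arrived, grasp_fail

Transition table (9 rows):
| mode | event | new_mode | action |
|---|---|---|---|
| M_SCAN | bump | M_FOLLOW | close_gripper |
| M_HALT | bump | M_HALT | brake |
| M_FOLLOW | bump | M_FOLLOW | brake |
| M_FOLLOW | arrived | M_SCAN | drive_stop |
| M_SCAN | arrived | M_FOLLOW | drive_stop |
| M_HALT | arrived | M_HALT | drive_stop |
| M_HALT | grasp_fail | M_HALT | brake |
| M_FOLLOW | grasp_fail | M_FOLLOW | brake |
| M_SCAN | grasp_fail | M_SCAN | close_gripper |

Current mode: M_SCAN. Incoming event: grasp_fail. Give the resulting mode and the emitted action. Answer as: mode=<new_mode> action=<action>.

mode=M_SCAN action=close_gripper

current mode = M_SCAN; filter table to that mode:
  (M_SCAN, bump) → (M_FOLLOW, close_gripper)
  (M_SCAN, arrived) → (M_FOLLOW, drive_stop)
  (M_SCAN, grasp_fail) → (M_SCAN, close_gripper)  ← event matches
event = grasp_fail selects (M_SCAN, close_gripper)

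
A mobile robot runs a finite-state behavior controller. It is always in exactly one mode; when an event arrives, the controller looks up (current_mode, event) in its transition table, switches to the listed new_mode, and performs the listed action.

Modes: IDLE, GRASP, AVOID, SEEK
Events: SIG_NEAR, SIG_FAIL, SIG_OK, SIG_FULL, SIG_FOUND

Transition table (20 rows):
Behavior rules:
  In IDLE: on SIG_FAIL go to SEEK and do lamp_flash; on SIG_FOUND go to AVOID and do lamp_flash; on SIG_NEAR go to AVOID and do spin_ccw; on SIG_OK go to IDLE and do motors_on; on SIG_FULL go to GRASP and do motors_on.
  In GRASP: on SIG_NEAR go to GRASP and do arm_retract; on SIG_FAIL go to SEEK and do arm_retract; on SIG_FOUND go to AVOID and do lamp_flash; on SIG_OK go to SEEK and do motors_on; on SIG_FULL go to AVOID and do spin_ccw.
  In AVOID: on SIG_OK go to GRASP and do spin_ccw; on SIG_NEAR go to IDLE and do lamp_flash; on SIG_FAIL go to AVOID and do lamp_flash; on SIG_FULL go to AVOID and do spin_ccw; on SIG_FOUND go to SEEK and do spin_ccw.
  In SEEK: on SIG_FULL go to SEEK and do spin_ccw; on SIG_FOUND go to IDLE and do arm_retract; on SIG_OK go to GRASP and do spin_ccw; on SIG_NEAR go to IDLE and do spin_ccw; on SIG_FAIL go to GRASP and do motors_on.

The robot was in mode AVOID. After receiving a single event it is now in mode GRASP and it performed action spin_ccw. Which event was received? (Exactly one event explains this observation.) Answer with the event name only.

try SIG_NEAR: (AVOID, SIG_NEAR) → (IDLE, lamp_flash)
try SIG_FAIL: (AVOID, SIG_FAIL) → (AVOID, lamp_flash)
try SIG_OK: (AVOID, SIG_OK) → (GRASP, spin_ccw)  ← matches
try SIG_FULL: (AVOID, SIG_FULL) → (AVOID, spin_ccw)
try SIG_FOUND: (AVOID, SIG_FOUND) → (SEEK, spin_ccw)

SIG_OK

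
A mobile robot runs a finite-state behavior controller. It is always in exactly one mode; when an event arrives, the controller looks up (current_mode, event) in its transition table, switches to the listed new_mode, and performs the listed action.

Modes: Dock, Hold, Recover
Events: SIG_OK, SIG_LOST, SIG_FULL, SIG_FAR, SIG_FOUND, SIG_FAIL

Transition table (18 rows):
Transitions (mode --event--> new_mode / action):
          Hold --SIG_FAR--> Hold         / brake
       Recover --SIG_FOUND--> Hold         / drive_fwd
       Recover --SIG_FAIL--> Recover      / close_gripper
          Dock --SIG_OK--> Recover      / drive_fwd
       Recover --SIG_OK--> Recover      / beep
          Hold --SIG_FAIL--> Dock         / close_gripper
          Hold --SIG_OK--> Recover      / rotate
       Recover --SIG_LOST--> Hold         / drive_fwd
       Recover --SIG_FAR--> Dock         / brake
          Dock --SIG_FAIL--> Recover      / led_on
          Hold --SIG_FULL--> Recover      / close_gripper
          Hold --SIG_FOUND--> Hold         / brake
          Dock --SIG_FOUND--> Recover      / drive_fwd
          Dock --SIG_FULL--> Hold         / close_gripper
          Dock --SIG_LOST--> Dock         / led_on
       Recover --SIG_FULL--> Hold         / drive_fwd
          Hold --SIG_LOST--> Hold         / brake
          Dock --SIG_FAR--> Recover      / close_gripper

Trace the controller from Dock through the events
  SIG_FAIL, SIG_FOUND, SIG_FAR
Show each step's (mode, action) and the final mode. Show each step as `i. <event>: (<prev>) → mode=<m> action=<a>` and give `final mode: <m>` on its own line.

final mode: Hold

1. SIG_FAIL: (Dock) → mode=Recover action=led_on
2. SIG_FOUND: (Recover) → mode=Hold action=drive_fwd
3. SIG_FAR: (Hold) → mode=Hold action=brake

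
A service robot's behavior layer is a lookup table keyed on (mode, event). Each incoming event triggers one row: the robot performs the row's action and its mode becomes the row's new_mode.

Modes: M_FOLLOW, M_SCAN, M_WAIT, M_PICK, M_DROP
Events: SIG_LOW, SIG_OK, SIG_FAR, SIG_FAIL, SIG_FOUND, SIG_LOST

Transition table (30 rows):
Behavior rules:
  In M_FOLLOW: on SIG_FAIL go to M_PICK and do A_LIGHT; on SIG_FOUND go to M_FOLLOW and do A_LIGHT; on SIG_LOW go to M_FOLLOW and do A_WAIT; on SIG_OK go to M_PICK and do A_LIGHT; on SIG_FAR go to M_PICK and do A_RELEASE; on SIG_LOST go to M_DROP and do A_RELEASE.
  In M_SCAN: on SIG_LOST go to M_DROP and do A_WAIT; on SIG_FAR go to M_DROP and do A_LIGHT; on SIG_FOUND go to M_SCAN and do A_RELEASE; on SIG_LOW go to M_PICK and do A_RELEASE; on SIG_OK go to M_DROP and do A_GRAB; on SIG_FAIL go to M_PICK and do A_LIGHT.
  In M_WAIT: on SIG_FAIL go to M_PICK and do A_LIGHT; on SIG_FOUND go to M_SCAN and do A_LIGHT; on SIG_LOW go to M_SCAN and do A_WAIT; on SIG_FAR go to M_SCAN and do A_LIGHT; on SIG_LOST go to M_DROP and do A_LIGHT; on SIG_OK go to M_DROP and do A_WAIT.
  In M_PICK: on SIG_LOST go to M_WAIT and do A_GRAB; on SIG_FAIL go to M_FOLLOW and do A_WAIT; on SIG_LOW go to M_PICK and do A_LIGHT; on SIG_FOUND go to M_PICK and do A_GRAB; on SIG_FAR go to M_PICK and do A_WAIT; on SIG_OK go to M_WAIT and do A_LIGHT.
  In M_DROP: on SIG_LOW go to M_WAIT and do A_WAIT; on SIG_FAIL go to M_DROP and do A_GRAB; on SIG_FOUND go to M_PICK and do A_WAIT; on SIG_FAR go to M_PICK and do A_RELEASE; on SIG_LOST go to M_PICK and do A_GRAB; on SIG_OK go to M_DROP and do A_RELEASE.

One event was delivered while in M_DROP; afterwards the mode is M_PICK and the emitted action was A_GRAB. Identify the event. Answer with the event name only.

SIG_LOST

try SIG_LOW: (M_DROP, SIG_LOW) → (M_WAIT, A_WAIT)
try SIG_OK: (M_DROP, SIG_OK) → (M_DROP, A_RELEASE)
try SIG_FAR: (M_DROP, SIG_FAR) → (M_PICK, A_RELEASE)
try SIG_FAIL: (M_DROP, SIG_FAIL) → (M_DROP, A_GRAB)
try SIG_FOUND: (M_DROP, SIG_FOUND) → (M_PICK, A_WAIT)
try SIG_LOST: (M_DROP, SIG_LOST) → (M_PICK, A_GRAB)  ← matches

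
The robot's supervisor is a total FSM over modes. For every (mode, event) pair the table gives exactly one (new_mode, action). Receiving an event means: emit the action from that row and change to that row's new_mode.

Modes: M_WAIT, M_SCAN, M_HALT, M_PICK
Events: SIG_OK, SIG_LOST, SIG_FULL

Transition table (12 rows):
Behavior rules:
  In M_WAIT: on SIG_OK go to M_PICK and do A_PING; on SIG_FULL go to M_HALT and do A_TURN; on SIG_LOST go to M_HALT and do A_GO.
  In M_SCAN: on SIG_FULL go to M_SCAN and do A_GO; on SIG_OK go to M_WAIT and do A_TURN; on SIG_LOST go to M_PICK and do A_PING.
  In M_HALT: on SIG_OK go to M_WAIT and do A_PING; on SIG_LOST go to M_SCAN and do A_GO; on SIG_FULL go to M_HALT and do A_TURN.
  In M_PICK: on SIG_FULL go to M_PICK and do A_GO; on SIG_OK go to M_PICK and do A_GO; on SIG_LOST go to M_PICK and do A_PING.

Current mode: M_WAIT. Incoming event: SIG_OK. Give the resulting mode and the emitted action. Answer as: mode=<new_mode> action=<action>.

mode=M_PICK action=A_PING

current mode = M_WAIT; filter table to that mode:
  (M_WAIT, SIG_OK) → (M_PICK, A_PING)  ← event matches
  (M_WAIT, SIG_FULL) → (M_HALT, A_TURN)
  (M_WAIT, SIG_LOST) → (M_HALT, A_GO)
event = SIG_OK selects (M_PICK, A_PING)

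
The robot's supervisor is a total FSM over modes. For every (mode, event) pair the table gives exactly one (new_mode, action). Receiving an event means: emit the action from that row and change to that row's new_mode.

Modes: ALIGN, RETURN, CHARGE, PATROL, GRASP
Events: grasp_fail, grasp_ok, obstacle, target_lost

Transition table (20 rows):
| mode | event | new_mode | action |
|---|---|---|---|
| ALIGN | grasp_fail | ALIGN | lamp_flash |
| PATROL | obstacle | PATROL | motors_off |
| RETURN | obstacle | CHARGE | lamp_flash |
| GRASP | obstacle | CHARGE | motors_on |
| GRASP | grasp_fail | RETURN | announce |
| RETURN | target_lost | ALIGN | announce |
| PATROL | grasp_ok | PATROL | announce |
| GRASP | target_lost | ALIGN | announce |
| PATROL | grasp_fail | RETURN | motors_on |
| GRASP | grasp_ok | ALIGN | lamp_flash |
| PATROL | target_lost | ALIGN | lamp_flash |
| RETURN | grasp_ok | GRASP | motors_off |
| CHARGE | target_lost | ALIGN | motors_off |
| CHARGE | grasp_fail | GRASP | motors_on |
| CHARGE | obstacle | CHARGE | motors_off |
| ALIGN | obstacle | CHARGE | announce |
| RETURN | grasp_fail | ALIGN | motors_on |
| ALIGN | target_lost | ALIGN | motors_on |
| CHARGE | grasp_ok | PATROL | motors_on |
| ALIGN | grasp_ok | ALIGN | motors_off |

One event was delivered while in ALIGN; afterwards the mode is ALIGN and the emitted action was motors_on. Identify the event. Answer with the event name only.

try grasp_fail: (ALIGN, grasp_fail) → (ALIGN, lamp_flash)
try grasp_ok: (ALIGN, grasp_ok) → (ALIGN, motors_off)
try obstacle: (ALIGN, obstacle) → (CHARGE, announce)
try target_lost: (ALIGN, target_lost) → (ALIGN, motors_on)  ← matches

target_lost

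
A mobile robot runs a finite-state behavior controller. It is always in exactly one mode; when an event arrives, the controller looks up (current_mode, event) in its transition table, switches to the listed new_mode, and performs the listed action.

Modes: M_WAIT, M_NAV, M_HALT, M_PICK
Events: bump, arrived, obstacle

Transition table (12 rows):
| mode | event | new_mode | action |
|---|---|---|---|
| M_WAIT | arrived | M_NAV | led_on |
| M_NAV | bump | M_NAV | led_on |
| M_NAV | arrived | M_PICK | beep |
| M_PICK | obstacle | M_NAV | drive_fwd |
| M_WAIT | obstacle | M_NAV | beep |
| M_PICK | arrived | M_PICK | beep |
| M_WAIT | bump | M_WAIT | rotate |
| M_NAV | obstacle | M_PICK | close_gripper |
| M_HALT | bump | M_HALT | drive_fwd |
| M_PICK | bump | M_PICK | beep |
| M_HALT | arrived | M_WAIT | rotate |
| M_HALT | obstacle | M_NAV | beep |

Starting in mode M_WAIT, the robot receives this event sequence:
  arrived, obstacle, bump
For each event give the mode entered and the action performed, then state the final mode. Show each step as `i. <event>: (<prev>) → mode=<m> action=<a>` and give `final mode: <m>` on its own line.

1. arrived: (M_WAIT) → mode=M_NAV action=led_on
2. obstacle: (M_NAV) → mode=M_PICK action=close_gripper
3. bump: (M_PICK) → mode=M_PICK action=beep

final mode: M_PICK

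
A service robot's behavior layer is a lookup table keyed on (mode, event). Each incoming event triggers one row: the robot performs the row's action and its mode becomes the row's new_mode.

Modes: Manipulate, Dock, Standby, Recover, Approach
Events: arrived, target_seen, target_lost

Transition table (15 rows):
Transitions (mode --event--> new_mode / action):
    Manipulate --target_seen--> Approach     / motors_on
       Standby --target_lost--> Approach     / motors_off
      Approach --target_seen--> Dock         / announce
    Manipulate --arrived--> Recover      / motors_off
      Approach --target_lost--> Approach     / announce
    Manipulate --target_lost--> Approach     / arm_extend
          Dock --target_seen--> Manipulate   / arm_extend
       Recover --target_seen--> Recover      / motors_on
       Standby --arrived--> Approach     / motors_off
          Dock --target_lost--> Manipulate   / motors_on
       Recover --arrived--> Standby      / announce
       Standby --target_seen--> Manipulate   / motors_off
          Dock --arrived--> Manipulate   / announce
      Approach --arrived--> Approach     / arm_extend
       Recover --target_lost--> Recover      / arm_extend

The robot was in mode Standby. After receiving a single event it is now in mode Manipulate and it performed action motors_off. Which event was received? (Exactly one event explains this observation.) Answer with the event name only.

try arrived: (Standby, arrived) → (Approach, motors_off)
try target_seen: (Standby, target_seen) → (Manipulate, motors_off)  ← matches
try target_lost: (Standby, target_lost) → (Approach, motors_off)

target_seen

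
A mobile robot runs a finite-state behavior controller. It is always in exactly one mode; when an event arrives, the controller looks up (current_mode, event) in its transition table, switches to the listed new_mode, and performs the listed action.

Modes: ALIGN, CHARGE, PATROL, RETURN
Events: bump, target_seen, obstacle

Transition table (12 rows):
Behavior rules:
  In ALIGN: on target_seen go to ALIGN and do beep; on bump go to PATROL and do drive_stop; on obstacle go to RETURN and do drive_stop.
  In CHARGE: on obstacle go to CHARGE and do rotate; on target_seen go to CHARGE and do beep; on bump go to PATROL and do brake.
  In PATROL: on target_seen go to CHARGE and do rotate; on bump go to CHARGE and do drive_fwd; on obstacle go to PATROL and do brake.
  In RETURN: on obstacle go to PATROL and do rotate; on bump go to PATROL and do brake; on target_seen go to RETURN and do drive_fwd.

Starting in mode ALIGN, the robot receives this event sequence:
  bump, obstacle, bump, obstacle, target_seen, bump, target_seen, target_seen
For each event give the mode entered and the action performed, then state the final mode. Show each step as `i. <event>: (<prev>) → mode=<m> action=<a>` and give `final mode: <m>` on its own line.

final mode: CHARGE

1. bump: (ALIGN) → mode=PATROL action=drive_stop
2. obstacle: (PATROL) → mode=PATROL action=brake
3. bump: (PATROL) → mode=CHARGE action=drive_fwd
4. obstacle: (CHARGE) → mode=CHARGE action=rotate
5. target_seen: (CHARGE) → mode=CHARGE action=beep
6. bump: (CHARGE) → mode=PATROL action=brake
7. target_seen: (PATROL) → mode=CHARGE action=rotate
8. target_seen: (CHARGE) → mode=CHARGE action=beep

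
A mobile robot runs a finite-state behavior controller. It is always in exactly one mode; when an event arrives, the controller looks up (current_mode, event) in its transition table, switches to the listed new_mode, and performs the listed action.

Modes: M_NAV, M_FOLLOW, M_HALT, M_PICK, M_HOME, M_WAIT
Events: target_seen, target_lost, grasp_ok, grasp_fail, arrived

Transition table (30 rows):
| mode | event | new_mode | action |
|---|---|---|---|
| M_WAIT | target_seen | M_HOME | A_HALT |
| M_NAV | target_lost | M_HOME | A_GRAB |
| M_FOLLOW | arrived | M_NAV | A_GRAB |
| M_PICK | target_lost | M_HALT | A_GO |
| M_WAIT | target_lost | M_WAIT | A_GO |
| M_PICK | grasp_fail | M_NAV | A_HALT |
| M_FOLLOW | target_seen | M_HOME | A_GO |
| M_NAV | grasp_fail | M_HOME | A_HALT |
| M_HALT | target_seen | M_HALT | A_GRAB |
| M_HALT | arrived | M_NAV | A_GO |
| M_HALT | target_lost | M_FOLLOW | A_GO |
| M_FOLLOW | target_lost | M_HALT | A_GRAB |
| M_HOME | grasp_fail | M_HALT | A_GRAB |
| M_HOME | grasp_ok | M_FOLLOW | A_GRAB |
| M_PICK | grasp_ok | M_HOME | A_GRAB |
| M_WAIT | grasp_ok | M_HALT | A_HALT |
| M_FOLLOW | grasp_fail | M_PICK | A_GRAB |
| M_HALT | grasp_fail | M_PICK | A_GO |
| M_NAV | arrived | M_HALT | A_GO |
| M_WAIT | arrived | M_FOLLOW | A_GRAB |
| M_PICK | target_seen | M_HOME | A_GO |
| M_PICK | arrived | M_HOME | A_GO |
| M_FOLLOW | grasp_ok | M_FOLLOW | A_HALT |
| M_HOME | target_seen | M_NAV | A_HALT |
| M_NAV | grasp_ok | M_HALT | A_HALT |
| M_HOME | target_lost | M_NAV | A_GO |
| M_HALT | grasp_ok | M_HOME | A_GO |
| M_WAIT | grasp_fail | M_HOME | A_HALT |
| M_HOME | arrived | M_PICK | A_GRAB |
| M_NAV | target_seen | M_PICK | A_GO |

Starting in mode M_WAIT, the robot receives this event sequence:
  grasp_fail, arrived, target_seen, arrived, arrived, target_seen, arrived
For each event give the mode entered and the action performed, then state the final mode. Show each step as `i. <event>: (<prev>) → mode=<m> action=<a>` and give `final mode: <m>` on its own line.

1. grasp_fail: (M_WAIT) → mode=M_HOME action=A_HALT
2. arrived: (M_HOME) → mode=M_PICK action=A_GRAB
3. target_seen: (M_PICK) → mode=M_HOME action=A_GO
4. arrived: (M_HOME) → mode=M_PICK action=A_GRAB
5. arrived: (M_PICK) → mode=M_HOME action=A_GO
6. target_seen: (M_HOME) → mode=M_NAV action=A_HALT
7. arrived: (M_NAV) → mode=M_HALT action=A_GO

final mode: M_HALT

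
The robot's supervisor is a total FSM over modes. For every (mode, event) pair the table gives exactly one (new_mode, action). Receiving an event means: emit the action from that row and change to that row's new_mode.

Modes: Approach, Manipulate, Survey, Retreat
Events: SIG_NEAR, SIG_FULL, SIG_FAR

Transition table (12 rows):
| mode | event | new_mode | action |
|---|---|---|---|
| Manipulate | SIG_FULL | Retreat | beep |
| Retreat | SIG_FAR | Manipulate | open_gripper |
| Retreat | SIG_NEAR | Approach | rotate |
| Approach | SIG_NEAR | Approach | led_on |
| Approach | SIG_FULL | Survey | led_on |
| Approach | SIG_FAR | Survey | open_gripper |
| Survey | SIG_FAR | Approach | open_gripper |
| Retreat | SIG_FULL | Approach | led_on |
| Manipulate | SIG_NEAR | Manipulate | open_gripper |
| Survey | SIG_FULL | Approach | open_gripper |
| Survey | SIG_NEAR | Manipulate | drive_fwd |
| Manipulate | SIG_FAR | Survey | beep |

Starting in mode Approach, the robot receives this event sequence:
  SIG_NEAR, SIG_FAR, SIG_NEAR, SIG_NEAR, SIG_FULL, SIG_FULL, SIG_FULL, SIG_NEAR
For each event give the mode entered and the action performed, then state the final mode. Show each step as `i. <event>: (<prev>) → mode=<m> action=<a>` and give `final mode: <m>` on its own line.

final mode: Manipulate

1. SIG_NEAR: (Approach) → mode=Approach action=led_on
2. SIG_FAR: (Approach) → mode=Survey action=open_gripper
3. SIG_NEAR: (Survey) → mode=Manipulate action=drive_fwd
4. SIG_NEAR: (Manipulate) → mode=Manipulate action=open_gripper
5. SIG_FULL: (Manipulate) → mode=Retreat action=beep
6. SIG_FULL: (Retreat) → mode=Approach action=led_on
7. SIG_FULL: (Approach) → mode=Survey action=led_on
8. SIG_NEAR: (Survey) → mode=Manipulate action=drive_fwd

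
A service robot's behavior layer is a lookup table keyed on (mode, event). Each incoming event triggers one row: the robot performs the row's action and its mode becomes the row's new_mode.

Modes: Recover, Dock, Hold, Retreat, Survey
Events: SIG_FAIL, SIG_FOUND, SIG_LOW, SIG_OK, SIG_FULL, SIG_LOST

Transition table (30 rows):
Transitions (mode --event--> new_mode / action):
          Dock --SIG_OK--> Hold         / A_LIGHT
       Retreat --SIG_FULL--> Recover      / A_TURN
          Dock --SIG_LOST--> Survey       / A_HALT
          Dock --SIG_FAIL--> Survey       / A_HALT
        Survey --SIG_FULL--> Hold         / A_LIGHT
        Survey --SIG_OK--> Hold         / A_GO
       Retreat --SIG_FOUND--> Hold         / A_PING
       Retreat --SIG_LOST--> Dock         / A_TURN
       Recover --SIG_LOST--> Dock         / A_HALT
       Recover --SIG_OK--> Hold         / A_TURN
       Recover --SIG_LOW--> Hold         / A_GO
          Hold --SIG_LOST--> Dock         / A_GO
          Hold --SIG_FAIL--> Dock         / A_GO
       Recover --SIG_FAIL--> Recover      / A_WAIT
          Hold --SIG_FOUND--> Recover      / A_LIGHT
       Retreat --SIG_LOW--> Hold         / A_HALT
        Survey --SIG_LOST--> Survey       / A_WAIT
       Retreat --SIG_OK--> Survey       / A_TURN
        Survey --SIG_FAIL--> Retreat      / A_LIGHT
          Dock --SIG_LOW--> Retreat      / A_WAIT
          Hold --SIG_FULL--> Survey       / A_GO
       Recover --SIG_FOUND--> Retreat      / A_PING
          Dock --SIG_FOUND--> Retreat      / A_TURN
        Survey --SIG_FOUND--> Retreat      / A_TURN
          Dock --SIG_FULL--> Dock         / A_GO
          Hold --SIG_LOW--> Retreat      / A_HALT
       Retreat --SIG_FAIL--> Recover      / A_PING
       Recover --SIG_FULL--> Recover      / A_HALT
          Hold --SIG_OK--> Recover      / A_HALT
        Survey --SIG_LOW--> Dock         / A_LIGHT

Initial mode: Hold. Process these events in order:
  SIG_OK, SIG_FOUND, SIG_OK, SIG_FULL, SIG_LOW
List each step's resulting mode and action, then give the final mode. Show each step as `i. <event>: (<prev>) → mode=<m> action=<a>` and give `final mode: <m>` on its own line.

final mode: Retreat

1. SIG_OK: (Hold) → mode=Recover action=A_HALT
2. SIG_FOUND: (Recover) → mode=Retreat action=A_PING
3. SIG_OK: (Retreat) → mode=Survey action=A_TURN
4. SIG_FULL: (Survey) → mode=Hold action=A_LIGHT
5. SIG_LOW: (Hold) → mode=Retreat action=A_HALT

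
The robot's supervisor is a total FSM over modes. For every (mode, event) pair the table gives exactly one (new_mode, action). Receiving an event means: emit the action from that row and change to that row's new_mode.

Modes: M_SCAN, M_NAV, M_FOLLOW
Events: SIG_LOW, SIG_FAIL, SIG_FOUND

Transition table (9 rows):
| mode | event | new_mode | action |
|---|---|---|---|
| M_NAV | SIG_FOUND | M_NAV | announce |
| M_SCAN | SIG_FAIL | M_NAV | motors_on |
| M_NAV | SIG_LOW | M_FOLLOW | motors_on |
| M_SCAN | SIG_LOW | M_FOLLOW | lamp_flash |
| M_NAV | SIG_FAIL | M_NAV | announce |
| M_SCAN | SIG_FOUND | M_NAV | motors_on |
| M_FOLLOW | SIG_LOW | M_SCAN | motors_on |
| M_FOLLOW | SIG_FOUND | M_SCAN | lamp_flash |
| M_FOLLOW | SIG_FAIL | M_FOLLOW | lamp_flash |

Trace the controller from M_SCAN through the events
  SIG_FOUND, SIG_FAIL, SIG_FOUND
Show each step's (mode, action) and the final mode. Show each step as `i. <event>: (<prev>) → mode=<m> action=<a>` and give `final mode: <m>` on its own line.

final mode: M_NAV

1. SIG_FOUND: (M_SCAN) → mode=M_NAV action=motors_on
2. SIG_FAIL: (M_NAV) → mode=M_NAV action=announce
3. SIG_FOUND: (M_NAV) → mode=M_NAV action=announce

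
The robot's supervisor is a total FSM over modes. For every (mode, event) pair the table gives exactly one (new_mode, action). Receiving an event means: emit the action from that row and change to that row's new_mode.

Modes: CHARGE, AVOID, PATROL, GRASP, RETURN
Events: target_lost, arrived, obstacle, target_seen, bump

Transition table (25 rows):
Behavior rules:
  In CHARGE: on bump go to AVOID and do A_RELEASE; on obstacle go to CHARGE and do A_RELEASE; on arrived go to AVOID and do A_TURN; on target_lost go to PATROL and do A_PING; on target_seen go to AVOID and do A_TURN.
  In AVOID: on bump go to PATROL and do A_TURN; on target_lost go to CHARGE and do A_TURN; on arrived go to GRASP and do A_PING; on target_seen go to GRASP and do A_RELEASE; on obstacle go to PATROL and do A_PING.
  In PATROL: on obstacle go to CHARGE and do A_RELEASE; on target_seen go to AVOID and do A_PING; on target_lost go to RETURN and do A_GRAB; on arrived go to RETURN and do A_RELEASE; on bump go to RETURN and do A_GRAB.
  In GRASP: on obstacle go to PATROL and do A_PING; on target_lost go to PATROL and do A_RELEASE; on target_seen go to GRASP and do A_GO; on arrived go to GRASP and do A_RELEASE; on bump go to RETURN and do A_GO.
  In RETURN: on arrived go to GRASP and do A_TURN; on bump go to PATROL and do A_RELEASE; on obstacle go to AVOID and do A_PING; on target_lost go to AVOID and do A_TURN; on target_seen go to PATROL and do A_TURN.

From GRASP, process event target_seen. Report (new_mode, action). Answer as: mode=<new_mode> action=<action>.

current mode = GRASP; filter table to that mode:
  (GRASP, obstacle) → (PATROL, A_PING)
  (GRASP, target_lost) → (PATROL, A_RELEASE)
  (GRASP, target_seen) → (GRASP, A_GO)  ← event matches
  (GRASP, arrived) → (GRASP, A_RELEASE)
  (GRASP, bump) → (RETURN, A_GO)
event = target_seen selects (GRASP, A_GO)

mode=GRASP action=A_GO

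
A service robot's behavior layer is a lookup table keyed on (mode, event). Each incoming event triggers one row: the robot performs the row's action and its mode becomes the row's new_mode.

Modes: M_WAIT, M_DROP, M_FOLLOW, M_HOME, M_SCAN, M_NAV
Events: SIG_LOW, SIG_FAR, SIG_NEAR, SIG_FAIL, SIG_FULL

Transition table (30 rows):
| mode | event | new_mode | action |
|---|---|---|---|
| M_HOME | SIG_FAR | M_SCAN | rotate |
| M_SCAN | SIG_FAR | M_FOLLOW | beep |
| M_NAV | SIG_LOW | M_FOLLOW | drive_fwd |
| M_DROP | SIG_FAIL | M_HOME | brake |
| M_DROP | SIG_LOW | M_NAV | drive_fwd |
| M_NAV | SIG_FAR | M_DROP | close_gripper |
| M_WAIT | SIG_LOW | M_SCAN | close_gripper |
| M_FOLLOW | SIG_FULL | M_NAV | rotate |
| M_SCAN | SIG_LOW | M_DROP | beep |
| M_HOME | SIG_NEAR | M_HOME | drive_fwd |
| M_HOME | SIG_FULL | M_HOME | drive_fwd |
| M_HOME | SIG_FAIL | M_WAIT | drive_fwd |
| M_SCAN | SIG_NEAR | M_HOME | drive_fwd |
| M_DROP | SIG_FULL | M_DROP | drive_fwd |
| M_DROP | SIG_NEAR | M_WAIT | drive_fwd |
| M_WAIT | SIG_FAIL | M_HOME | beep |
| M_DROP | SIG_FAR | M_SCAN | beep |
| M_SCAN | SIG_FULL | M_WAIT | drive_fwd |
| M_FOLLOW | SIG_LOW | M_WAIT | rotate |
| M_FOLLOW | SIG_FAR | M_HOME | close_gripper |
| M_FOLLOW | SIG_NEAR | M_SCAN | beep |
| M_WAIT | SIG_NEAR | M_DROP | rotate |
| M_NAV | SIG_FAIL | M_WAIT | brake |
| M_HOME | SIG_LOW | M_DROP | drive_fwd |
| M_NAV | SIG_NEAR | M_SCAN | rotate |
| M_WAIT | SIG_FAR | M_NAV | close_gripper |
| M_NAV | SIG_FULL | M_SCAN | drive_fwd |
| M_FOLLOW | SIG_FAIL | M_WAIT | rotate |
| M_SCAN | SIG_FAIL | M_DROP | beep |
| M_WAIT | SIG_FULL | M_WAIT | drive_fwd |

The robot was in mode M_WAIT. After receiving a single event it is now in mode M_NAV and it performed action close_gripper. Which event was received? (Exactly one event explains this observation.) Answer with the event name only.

try SIG_LOW: (M_WAIT, SIG_LOW) → (M_SCAN, close_gripper)
try SIG_FAR: (M_WAIT, SIG_FAR) → (M_NAV, close_gripper)  ← matches
try SIG_NEAR: (M_WAIT, SIG_NEAR) → (M_DROP, rotate)
try SIG_FAIL: (M_WAIT, SIG_FAIL) → (M_HOME, beep)
try SIG_FULL: (M_WAIT, SIG_FULL) → (M_WAIT, drive_fwd)

SIG_FAR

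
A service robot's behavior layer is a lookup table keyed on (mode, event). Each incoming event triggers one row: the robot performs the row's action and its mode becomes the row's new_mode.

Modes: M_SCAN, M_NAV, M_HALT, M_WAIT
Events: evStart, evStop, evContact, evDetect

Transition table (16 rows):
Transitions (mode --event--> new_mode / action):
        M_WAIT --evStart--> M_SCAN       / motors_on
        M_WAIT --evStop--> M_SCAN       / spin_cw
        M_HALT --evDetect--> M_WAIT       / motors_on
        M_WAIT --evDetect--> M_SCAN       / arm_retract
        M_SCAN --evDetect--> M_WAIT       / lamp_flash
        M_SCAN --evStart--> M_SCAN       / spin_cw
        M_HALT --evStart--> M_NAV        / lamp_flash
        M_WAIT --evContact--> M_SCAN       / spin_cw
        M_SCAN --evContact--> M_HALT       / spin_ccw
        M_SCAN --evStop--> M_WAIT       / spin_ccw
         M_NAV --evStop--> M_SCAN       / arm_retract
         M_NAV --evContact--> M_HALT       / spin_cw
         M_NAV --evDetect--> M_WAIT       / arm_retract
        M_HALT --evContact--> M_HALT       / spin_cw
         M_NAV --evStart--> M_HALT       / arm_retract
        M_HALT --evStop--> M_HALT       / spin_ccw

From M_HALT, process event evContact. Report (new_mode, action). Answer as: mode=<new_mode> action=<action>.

mode=M_HALT action=spin_cw

current mode = M_HALT; filter table to that mode:
  (M_HALT, evDetect) → (M_WAIT, motors_on)
  (M_HALT, evStart) → (M_NAV, lamp_flash)
  (M_HALT, evContact) → (M_HALT, spin_cw)  ← event matches
  (M_HALT, evStop) → (M_HALT, spin_ccw)
event = evContact selects (M_HALT, spin_cw)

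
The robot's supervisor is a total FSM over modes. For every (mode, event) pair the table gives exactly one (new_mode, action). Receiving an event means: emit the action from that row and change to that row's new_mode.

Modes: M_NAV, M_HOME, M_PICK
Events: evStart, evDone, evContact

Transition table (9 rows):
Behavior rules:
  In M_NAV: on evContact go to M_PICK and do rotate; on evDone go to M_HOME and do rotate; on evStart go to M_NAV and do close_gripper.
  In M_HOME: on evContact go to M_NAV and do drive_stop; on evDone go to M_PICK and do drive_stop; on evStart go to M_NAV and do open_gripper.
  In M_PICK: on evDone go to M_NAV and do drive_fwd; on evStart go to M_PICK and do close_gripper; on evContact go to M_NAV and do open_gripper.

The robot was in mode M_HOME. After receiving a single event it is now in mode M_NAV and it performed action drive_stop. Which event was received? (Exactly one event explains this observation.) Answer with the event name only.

try evStart: (M_HOME, evStart) → (M_NAV, open_gripper)
try evDone: (M_HOME, evDone) → (M_PICK, drive_stop)
try evContact: (M_HOME, evContact) → (M_NAV, drive_stop)  ← matches

evContact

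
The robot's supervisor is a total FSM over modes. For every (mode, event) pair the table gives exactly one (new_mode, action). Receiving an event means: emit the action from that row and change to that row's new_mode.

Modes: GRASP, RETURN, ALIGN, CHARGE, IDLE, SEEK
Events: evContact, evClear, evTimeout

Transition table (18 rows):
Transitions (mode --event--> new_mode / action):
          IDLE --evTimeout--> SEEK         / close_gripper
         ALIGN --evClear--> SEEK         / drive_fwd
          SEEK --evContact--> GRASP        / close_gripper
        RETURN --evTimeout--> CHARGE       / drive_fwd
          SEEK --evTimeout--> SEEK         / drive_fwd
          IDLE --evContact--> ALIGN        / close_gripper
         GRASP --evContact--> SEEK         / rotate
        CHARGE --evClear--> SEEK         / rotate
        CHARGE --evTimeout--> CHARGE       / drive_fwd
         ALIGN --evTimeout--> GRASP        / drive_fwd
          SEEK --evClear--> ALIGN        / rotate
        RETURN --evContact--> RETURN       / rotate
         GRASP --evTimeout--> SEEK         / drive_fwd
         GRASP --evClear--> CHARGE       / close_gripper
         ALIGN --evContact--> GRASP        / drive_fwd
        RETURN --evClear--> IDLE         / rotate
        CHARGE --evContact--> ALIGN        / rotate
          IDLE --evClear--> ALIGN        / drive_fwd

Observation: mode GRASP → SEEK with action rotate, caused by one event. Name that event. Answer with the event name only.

try evContact: (GRASP, evContact) → (SEEK, rotate)  ← matches
try evClear: (GRASP, evClear) → (CHARGE, close_gripper)
try evTimeout: (GRASP, evTimeout) → (SEEK, drive_fwd)

evContact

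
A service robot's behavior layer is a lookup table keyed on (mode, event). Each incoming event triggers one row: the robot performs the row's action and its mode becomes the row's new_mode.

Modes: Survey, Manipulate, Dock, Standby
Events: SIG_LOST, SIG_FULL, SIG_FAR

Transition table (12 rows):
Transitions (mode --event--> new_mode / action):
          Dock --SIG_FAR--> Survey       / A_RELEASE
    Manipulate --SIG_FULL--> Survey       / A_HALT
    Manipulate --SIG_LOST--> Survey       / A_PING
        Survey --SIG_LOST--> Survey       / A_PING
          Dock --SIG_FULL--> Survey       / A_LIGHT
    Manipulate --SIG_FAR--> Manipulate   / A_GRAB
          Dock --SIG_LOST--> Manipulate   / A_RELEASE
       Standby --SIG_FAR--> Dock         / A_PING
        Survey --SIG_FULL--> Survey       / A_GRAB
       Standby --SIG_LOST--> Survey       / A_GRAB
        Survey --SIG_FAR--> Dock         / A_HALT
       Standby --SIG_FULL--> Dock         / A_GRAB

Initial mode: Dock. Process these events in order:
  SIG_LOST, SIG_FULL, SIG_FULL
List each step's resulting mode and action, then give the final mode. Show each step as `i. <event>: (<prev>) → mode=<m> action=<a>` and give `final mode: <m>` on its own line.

1. SIG_LOST: (Dock) → mode=Manipulate action=A_RELEASE
2. SIG_FULL: (Manipulate) → mode=Survey action=A_HALT
3. SIG_FULL: (Survey) → mode=Survey action=A_GRAB

final mode: Survey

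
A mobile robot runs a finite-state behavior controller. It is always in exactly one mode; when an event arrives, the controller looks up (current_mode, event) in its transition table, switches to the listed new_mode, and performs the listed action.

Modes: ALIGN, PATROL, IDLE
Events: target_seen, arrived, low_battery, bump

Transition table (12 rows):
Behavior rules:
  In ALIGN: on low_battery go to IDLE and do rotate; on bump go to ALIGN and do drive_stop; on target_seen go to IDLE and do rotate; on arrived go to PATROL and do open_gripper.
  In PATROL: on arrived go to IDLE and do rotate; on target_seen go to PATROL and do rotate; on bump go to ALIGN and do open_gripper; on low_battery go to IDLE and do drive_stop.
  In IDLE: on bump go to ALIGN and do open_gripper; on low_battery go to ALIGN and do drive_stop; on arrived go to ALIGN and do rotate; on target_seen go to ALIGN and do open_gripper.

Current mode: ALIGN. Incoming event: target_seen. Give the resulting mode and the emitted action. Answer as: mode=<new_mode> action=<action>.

mode=IDLE action=rotate

current mode = ALIGN; filter table to that mode:
  (ALIGN, low_battery) → (IDLE, rotate)
  (ALIGN, bump) → (ALIGN, drive_stop)
  (ALIGN, target_seen) → (IDLE, rotate)  ← event matches
  (ALIGN, arrived) → (PATROL, open_gripper)
event = target_seen selects (IDLE, rotate)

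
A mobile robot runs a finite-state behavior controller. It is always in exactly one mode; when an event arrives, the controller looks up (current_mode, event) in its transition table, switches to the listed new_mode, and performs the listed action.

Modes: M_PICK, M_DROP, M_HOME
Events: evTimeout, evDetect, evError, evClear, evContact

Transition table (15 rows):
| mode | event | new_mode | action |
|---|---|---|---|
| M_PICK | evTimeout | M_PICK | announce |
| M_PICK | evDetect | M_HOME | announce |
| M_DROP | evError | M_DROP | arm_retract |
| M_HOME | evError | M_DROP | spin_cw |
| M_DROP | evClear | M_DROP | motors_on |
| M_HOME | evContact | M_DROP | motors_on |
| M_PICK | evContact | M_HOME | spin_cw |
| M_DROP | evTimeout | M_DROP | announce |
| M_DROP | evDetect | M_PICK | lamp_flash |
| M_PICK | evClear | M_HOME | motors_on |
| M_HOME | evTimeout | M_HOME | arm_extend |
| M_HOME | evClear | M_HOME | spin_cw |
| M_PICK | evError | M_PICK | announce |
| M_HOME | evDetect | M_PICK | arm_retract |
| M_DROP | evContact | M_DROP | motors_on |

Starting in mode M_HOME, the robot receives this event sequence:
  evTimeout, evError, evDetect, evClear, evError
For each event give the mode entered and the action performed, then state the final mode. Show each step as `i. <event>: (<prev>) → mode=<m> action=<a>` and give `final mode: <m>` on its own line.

1. evTimeout: (M_HOME) → mode=M_HOME action=arm_extend
2. evError: (M_HOME) → mode=M_DROP action=spin_cw
3. evDetect: (M_DROP) → mode=M_PICK action=lamp_flash
4. evClear: (M_PICK) → mode=M_HOME action=motors_on
5. evError: (M_HOME) → mode=M_DROP action=spin_cw

final mode: M_DROP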